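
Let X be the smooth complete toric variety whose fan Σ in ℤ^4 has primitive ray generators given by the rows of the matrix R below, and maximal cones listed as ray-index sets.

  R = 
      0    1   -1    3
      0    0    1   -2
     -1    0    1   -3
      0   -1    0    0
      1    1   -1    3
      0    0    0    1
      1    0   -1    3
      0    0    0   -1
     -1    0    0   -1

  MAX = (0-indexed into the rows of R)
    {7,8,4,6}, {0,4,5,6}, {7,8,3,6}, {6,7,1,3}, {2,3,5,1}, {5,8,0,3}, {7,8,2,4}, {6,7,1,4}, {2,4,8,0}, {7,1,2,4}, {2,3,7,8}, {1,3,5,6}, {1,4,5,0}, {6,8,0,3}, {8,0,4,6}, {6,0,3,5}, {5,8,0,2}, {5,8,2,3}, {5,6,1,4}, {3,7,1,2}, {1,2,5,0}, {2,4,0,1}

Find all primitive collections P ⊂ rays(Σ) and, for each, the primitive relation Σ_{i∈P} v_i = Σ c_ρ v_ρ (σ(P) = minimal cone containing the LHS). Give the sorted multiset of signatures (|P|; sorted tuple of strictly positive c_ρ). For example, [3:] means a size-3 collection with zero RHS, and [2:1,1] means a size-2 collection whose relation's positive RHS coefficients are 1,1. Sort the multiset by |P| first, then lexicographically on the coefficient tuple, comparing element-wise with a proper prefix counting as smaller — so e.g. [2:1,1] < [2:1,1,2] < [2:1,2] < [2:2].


Primitive collections (11):

  • {2,6}:  v_{2} + v_{6} = 0 — sig = [2:]
  • {5,7}:  v_{5} + v_{7} = 0 — sig = [2:]
  • {1,8}:  v_{1} + v_{8} = v_{2} — sig = [2:1]
  • {3,4}:  v_{3} + v_{4} = v_{6} — sig = [2:1]
  • {0,7}:  v_{0} + v_{7} = v_{4} + v_{8} — sig = [2:1,1]
  • {0,1,3}:  v_{0} + v_{1} + v_{3} = v_{5} — sig = [3:1]
  • {4,5,8}:  v_{4} + v_{5} + v_{8} = v_{0} — sig = [3:1]
  • {0,1,6}:  v_{0} + v_{1} + v_{6} = v_{4} + v_{5} — sig = [3:1,1]
  • {0,2,3}:  v_{0} + v_{2} + v_{3} = v_{5} + v_{8} — sig = [3:1,1]
  • {2,4,5}:  v_{2} + v_{4} + v_{5} = v_{0} + v_{1} — sig = [3:1,1]
  • {5,6,8}:  v_{5} + v_{6} + v_{8} = v_{0} + v_{3} — sig = [3:1,1]

Sorted signature multiset PRS(X):
{ [2:] ×2,  [2:1] ×2,  [2:1,1],  [3:1] ×2,  [3:1,1] ×4 }


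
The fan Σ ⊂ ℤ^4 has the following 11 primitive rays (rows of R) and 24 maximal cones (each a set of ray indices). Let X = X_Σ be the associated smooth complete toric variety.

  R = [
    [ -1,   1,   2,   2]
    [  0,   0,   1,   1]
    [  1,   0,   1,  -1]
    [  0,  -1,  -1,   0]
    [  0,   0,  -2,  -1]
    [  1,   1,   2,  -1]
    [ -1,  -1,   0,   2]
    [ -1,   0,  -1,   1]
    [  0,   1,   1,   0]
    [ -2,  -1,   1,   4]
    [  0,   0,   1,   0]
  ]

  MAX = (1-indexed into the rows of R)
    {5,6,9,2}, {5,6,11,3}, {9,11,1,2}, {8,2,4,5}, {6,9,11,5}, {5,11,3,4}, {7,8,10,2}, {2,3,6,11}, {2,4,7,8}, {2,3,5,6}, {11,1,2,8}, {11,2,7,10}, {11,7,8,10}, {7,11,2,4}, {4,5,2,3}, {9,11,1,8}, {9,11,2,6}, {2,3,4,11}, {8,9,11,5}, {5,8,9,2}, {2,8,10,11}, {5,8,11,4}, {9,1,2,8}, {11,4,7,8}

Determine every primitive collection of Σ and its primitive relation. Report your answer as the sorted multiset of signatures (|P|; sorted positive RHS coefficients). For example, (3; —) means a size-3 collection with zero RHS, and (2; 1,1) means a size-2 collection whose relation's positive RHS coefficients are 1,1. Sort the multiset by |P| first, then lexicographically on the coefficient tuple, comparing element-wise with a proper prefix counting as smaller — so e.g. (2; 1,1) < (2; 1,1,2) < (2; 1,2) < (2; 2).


Minimal non-faces — 24 found among 11 rays, 24 max cones:

  {3,8}:  v_{3} + v_{8} = 0  →  sig = (2; —)
  {4,9}:  v_{4} + v_{9} = 0  →  sig = (2; —)
  {3,9}:  v_{3} + v_{9} = v_{6}  →  sig = (2; 1)
  {4,6}:  v_{4} + v_{6} = v_{3}  →  sig = (2; 1)
  {6,8}:  v_{6} + v_{8} = v_{9}  →  sig = (2; 1)
  {1,5}:  v_{1} + v_{5} = v_{8} + v_{9}  →  sig = (2; 1,1)
  {5,7}:  v_{5} + v_{7} = v_{4} + v_{8}  →  sig = (2; 1,1)
  {5,10}:  v_{5} + v_{10} = v_{7} + v_{8}  →  sig = (2; 1,1)
  {6,7}:  v_{6} + v_{7} = v_{2} + v_{11}  →  sig = (2; 1,1)
  {1,3}:  v_{1} + v_{3} = v_{2} + v_{9} + v_{11}  →  sig = (2; 1,1,1)
  {1,4}:  v_{1} + v_{4} = v_{2} + v_{8} + v_{11}  →  sig = (2; 1,1,1)
  {3,7}:  v_{3} + v_{7} = v_{2} + v_{4} + v_{11}  →  sig = (2; 1,1,1)
  {3,10}:  v_{3} + v_{10} = v_{2} + v_{7} + v_{11}  →  sig = (2; 1,1,1)
  {7,9}:  v_{7} + v_{9} = v_{2} + v_{8} + v_{11}  →  sig = (2; 1,1,1)
  {1,6}:  v_{1} + v_{6} = v_{2} + 2·v_{9} + v_{11}  →  sig = (2; 1,1,2)
  {6,10}:  v_{6} + v_{10} = 2·v_{2} + v_{8} + 2·v_{11}  →  sig = (2; 1,2,2)
  {4,10}:  v_{4} + v_{10} = 2·v_{7}  →  sig = (2; 2)
  {1,7}:  v_{1} + v_{7} = 2·v_{2} + 2·v_{8} + 2·v_{11}  →  sig = (2; 2,2,2)
  {9,10}:  v_{9} + v_{10} = 2·v_{2} + 2·v_{8} + 2·v_{11}  →  sig = (2; 2,2,2)
  {1,10}:  v_{1} + v_{10} = 3·v_{2} + 3·v_{8} + 3·v_{11}  →  sig = (2; 3,3,3)
  {2,5,11}:  v_{2} + v_{5} + v_{11} = 0  →  sig = (3; —)
  {2,4,8,11}:  v_{2} + v_{4} + v_{8} + v_{11} = v_{7}  →  sig = (4; 1)
  {2,7,8,11}:  v_{2} + v_{7} + v_{8} + v_{11} = v_{10}  →  sig = (4; 1)
  {2,8,9,11}:  v_{2} + v_{8} + v_{9} + v_{11} = v_{1}  →  sig = (4; 1)

Hence PRS(X_Σ) =
{ (2; —) ×2,  (2; 1) ×3,  (2; 1,1) ×4,  (2; 1,1,1) ×5,  (2; 1,1,2),  (2; 1,2,2),  (2; 2),  (2; 2,2,2) ×2,  (2; 3,3,3),  (3; —),  (4; 1) ×3 }


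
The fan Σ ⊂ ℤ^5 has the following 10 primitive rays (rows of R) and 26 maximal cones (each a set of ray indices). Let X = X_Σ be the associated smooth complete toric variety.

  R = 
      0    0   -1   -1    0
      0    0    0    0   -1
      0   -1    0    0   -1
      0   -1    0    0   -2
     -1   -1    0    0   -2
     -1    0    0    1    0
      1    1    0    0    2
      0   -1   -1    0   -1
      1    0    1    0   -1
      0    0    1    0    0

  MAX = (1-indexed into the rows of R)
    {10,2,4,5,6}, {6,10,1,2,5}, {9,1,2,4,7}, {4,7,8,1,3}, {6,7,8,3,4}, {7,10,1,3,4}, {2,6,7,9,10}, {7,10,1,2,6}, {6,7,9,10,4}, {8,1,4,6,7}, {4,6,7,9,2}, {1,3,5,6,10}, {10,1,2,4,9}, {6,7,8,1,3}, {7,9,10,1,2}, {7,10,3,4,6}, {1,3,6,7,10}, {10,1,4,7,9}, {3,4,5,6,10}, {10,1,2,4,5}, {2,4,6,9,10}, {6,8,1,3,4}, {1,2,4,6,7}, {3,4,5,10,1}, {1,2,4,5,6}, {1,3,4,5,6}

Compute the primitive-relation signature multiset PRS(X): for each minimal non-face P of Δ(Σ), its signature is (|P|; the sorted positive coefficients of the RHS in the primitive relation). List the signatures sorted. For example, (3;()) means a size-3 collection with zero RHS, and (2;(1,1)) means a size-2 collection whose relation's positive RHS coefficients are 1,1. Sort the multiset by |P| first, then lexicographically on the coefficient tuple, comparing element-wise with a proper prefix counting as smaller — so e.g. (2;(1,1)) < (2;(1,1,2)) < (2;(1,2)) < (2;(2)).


|primitive collections| = 12. Relations:

  P={5,7}:  v_{5} + v_{7} = 0  so sig = (2;())
  P={2,3}:  v_{2} + v_{3} = v_{4}  so sig = (2;(1))
  P={8,10}:  v_{8} + v_{10} = v_{3}  so sig = (2;(1))
  P={5,9}:  v_{5} + v_{9} = v_{2} + v_{4} + v_{10}  so sig = (2;(1,1,1))
  P={5,8}:  v_{5} + v_{8} = v_{1} + v_{3} + v_{4} + v_{6}  so sig = (2;(1,1,1,1))
  P={2,8}:  v_{2} + v_{8} = v_{1} + 2·v_{4} + v_{6} + v_{7}  so sig = (2;(1,1,1,2))
  P={3,9}:  v_{3} + v_{9} = 2·v_{4} + v_{7} + v_{10}  so sig = (2;(1,1,2))
  P={8,9}:  v_{8} + v_{9} = 2·v_{4} + v_{7}  so sig = (2;(1,2))
  P={1,6,9}:  v_{1} + v_{6} + v_{9} = v_{2}  so sig = (3;(1))
  P={1,4,6,10}:  v_{1} + v_{4} + v_{6} + v_{10} = v_{5}  so sig = (4;(1))
  P={2,4,7,10}:  v_{2} + v_{4} + v_{7} + v_{10} = v_{9}  so sig = (4;(1))
  P={1,3,4,6,7}:  v_{1} + v_{3} + v_{4} + v_{6} + v_{7} = v_{8}  so sig = (5;(1))

so the primitive-relation signature multiset is
[(2;()), (2;(1)), (2;(1)), (2;(1,1,1)), (2;(1,1,1,1)), (2;(1,1,1,2)), (2;(1,1,2)), (2;(1,2)), (3;(1)), (4;(1)), (4;(1)), (5;(1))]


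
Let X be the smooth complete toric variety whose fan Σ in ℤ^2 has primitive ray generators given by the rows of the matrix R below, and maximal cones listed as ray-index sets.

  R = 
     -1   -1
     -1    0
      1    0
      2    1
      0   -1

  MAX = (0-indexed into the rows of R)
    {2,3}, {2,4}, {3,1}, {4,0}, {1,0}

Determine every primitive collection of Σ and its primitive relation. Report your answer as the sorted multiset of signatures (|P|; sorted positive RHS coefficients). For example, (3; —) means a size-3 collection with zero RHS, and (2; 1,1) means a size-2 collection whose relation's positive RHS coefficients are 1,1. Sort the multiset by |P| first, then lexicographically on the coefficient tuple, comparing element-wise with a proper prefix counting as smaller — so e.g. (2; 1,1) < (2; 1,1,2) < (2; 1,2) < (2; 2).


Minimal non-faces — 5 found among 5 rays, 5 max cones:

  P={1,2}:  v_{1} + v_{2} = 0  →  sig = (2; —)
  P={0,2}:  v_{0} + v_{2} = v_{4}  →  sig = (2; 1)
  P={0,3}:  v_{0} + v_{3} = v_{2}  →  sig = (2; 1)
  P={1,4}:  v_{1} + v_{4} = v_{0}  →  sig = (2; 1)
  P={3,4}:  v_{3} + v_{4} = 2·v_{2}  →  sig = (2; 2)

Signatures (|P|; sorted positive RHS coefficients), sorted:
[(2; —), (2; 1), (2; 1), (2; 1), (2; 2)]


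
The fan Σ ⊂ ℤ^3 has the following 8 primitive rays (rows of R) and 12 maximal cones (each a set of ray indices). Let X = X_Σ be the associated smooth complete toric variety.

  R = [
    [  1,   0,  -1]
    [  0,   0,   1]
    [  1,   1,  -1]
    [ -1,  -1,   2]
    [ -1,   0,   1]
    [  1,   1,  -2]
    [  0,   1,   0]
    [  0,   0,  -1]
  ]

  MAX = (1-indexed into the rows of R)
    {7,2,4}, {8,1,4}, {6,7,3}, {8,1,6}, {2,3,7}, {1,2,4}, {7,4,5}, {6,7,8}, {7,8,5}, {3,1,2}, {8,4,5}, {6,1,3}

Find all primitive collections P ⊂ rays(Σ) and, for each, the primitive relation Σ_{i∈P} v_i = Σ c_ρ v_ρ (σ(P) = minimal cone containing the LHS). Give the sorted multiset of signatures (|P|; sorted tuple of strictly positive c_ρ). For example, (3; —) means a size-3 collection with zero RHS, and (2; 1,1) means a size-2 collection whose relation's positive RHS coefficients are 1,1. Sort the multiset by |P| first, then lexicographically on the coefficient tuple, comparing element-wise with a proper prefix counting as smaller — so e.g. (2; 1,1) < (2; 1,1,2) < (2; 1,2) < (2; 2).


11 minimal non-faces of Δ(Σ) (on 8 rays):

  P = {1,5}:  v_{1} + v_{5} = 0  so sig = (2; —)
  P = {2,8}:  v_{2} + v_{8} = 0  so sig = (2; —)
  P = {4,6}:  v_{4} + v_{6} = 0  so sig = (2; —)
  P = {1,7}:  v_{1} + v_{7} = v_{3}  so sig = (2; 1)
  P = {2,6}:  v_{2} + v_{6} = v_{3}  so sig = (2; 1)
  P = {3,4}:  v_{3} + v_{4} = v_{2}  so sig = (2; 1)
  P = {3,5}:  v_{3} + v_{5} = v_{7}  so sig = (2; 1)
  P = {3,8}:  v_{3} + v_{8} = v_{6}  so sig = (2; 1)
  P = {2,5}:  v_{2} + v_{5} = v_{4} + v_{7}  so sig = (2; 1,1)
  P = {5,6}:  v_{5} + v_{6} = v_{7} + v_{8}  so sig = (2; 1,1)
  P = {4,7,8}:  v_{4} + v_{7} + v_{8} = v_{5}  so sig = (3; 1)

Sorted signature multiset PRS(X):
    |P|=2: 10 collections, coeffs (), (), (), (1), (1), (1), (1), (1), (1,1), (1,1)
    |P|=3: 1 collection, coeffs (1)


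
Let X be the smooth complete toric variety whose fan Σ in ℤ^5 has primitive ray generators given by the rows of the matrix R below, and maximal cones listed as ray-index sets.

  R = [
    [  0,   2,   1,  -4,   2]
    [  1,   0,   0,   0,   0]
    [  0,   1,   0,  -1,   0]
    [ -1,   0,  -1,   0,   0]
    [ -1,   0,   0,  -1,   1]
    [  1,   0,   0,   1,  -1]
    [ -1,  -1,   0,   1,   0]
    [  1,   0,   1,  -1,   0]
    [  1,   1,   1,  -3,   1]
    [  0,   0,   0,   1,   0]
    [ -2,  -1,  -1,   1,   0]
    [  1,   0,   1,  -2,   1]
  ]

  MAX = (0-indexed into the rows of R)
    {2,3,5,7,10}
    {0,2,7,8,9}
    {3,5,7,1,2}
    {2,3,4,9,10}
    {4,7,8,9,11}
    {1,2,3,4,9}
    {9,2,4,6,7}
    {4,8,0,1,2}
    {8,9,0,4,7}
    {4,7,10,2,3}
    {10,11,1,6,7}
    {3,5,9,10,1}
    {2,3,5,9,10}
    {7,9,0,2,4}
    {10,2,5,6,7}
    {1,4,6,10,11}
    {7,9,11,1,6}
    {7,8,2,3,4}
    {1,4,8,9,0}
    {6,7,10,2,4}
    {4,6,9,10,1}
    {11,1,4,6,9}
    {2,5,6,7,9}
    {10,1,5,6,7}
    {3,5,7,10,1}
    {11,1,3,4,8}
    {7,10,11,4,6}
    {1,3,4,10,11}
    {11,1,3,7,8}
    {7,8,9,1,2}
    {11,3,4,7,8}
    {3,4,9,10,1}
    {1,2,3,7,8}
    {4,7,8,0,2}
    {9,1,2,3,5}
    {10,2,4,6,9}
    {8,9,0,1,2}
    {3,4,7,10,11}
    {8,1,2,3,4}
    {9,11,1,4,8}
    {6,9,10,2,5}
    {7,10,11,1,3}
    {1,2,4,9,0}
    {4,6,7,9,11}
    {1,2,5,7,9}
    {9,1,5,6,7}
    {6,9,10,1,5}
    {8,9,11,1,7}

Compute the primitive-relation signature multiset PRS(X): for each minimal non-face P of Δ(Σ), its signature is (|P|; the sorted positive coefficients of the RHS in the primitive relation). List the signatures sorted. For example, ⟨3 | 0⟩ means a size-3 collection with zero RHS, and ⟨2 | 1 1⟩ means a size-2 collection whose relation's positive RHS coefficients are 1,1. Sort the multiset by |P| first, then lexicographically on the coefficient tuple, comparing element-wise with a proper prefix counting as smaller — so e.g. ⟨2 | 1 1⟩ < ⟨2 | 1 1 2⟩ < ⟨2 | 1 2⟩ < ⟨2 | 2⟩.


22 collections generate NE(X_Σ); each relation:

  • {4,5}:  v_{4} + v_{5} = 0  so sig = ⟨2 | 0⟩
  • {2,11}:  v_{2} + v_{11} = v_{8}  so sig = ⟨2 | 1⟩
  • {3,6}:  v_{3} + v_{6} = v_{10}  so sig = ⟨2 | 1⟩
  • {5,11}:  v_{5} + v_{11} = v_{1} + v_{7}  so sig = ⟨2 | 1 1⟩
  • {6,8}:  v_{6} + v_{8} = v_{4} + v_{7}  so sig = ⟨2 | 1 1⟩
  • {0,5}:  v_{0} + v_{5} = v_{2} + v_{8} + v_{9}  so sig = ⟨2 | 1 1 1⟩
  • {5,8}:  v_{5} + v_{8} = v_{1} + v_{2} + v_{7}  so sig = ⟨2 | 1 1 1⟩
  • {8,10}:  v_{8} + v_{10} = v_{3} + v_{4} + v_{7}  so sig = ⟨2 | 1 1 1⟩
  • {0,6}:  v_{0} + v_{6} = v_{2} + 2·v_{4} + v_{7} + v_{9}  so sig = ⟨2 | 1 1 1 2⟩
  • {0,11}:  v_{0} + v_{11} = v_{4} + 2·v_{8} + v_{9}  so sig = ⟨2 | 1 1 2⟩
  • {0,10}:  v_{0} + v_{10} = v_{2} + 2·v_{4}  so sig = ⟨2 | 1 2⟩
  • {0,3}:  v_{0} + v_{3} = v_{1} + 2·v_{2} + 2·v_{4}  so sig = ⟨2 | 1 2 2⟩
  • {1,2,6}:  v_{1} + v_{2} + v_{6} = 0  so sig = ⟨3 | 0⟩
  • {3,7,9}:  v_{3} + v_{7} + v_{9} = 0  so sig = ⟨3 | 0⟩
  • {1,2,10}:  v_{1} + v_{2} + v_{10} = v_{3}  so sig = ⟨3 | 1⟩
  • {1,4,7}:  v_{1} + v_{4} + v_{7} = v_{11}  so sig = ⟨3 | 1⟩
  • {7,9,10}:  v_{7} + v_{9} + v_{10} = v_{6}  so sig = ⟨3 | 1⟩
  • {3,9,11}:  v_{3} + v_{9} + v_{11} = v_{1} + v_{4}  so sig = ⟨3 | 1 1⟩
  • {3,8,9}:  v_{3} + v_{8} + v_{9} = v_{1} + v_{2} + v_{4}  so sig = ⟨3 | 1 1 1⟩
  • {9,10,11}:  v_{9} + v_{10} + v_{11} = v_{1} + v_{4} + v_{6}  so sig = ⟨3 | 1 1 1⟩
  • {0,1,7}:  v_{0} + v_{1} + v_{7} = 2·v_{8} + v_{9}  so sig = ⟨3 | 1 2⟩
  • {2,4,8,9}:  v_{2} + v_{4} + v_{8} + v_{9} = v_{0}  so sig = ⟨4 | 1⟩

Hence PRS(X_Σ) =
    |P|=2: 12 collections, coeffs (), (1), (1), (1,1), (1,1), (1,1,1), (1,1,1), (1,1,1), (1,1,1,2), (1,1,2), (1,2), (1,2,2)
    |P|=3: 9 collections, coeffs (), (), (1), (1), (1), (1,1), (1,1,1), (1,1,1), (1,2)
    |P|=4: 1 collection, coeffs (1)


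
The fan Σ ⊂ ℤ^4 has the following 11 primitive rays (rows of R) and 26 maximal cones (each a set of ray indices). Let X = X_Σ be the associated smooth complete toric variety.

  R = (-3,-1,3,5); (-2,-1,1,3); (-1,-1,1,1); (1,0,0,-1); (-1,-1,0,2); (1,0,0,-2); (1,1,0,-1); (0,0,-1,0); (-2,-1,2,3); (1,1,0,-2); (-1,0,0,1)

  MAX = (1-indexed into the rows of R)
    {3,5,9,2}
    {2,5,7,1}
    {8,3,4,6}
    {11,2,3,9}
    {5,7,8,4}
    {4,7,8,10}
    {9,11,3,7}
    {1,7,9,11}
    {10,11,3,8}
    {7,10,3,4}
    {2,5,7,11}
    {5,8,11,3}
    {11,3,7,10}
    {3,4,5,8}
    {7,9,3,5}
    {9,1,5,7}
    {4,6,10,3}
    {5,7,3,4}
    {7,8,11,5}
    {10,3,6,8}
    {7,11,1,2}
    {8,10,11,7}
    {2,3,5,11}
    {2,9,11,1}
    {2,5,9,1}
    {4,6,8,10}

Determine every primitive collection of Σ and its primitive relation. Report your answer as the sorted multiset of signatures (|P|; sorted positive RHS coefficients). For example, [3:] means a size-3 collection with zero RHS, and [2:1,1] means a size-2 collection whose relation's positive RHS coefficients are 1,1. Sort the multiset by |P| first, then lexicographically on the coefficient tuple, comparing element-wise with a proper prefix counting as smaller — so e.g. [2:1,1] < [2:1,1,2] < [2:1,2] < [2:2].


Σ has 25 primitive collections:

  {4,11}:  v_{4} + v_{11} = 0  →  sig = [2:]
  {5,10}:  v_{5} + v_{10} = 0  →  sig = [2:]
  {2,6}:  v_{2} + v_{6} = v_{3}  →  sig = [2:1]
  {8,9}:  v_{8} + v_{9} = v_{2}  →  sig = [2:1]
  {2,8}:  v_{2} + v_{8} = v_{5} + v_{11}  →  sig = [2:1,1]
  {6,7}:  v_{6} + v_{7} = v_{4} + v_{10}  →  sig = [2:1,1]
  {1,6}:  v_{1} + v_{6} = v_{3} + v_{7} + v_{9}  →  sig = [2:1,1,1]
  {2,4}:  v_{2} + v_{4} = v_{3} + v_{5} + v_{7}  →  sig = [2:1,1,1]
  {2,10}:  v_{2} + v_{10} = v_{3} + v_{7} + v_{11}  →  sig = [2:1,1,1]
  {5,6}:  v_{5} + v_{6} = v_{3} + v_{4} + v_{8}  →  sig = [2:1,1,1]
  {6,11}:  v_{6} + v_{11} = v_{3} + v_{8} + v_{10}  →  sig = [2:1,1,1]
  {1,4}:  v_{1} + v_{4} = v_{3} + v_{5} + 2·v_{7} + v_{9}  →  sig = [2:1,1,1,2]
  {1,10}:  v_{1} + v_{10} = v_{3} + 2·v_{7} + v_{9} + v_{11}  →  sig = [2:1,1,1,2]
  {1,8}:  v_{1} + v_{8} = 2·v_{2} + v_{7}  →  sig = [2:1,2]
  {6,9}:  v_{6} + v_{9} = 2·v_{3} + v_{7}  →  sig = [2:1,2]
  {4,9}:  v_{4} + v_{9} = 2·v_{3} + v_{5} + 2·v_{7}  →  sig = [2:1,2,2]
  {9,10}:  v_{9} + v_{10} = 2·v_{3} + 2·v_{7} + v_{11}  →  sig = [2:1,2,2]
  {1,3}:  v_{1} + v_{3} = 2·v_{9}  →  sig = [2:2]
  {3,7,8}:  v_{3} + v_{7} + v_{8} = 0  →  sig = [3:]
  {2,3,7}:  v_{2} + v_{3} + v_{7} = v_{9}  →  sig = [3:1]
  {2,7,9}:  v_{2} + v_{7} + v_{9} = v_{1}  →  sig = [3:1]
  {1,5,11}:  v_{1} + v_{5} + v_{11} = 3·v_{2} + v_{7}  →  sig = [3:1,3]
  {5,9,11}:  v_{5} + v_{9} + v_{11} = 2·v_{2}  →  sig = [3:2]
  {3,4,8,10}:  v_{3} + v_{4} + v_{8} + v_{10} = v_{6}  →  sig = [4:1]
  {3,5,7,11}:  v_{3} + v_{5} + v_{7} + v_{11} = v_{2}  →  sig = [4:1]

Sorted signature multiset PRS(X):
{ [2:] ×2,  [2:1] ×2,  [2:1,1] ×2,  [2:1,1,1] ×5,  [2:1,1,1,2] ×2,  [2:1,2] ×2,  [2:1,2,2] ×2,  [2:2],  [3:],  [3:1] ×2,  [3:1,3],  [3:2],  [4:1] ×2 }


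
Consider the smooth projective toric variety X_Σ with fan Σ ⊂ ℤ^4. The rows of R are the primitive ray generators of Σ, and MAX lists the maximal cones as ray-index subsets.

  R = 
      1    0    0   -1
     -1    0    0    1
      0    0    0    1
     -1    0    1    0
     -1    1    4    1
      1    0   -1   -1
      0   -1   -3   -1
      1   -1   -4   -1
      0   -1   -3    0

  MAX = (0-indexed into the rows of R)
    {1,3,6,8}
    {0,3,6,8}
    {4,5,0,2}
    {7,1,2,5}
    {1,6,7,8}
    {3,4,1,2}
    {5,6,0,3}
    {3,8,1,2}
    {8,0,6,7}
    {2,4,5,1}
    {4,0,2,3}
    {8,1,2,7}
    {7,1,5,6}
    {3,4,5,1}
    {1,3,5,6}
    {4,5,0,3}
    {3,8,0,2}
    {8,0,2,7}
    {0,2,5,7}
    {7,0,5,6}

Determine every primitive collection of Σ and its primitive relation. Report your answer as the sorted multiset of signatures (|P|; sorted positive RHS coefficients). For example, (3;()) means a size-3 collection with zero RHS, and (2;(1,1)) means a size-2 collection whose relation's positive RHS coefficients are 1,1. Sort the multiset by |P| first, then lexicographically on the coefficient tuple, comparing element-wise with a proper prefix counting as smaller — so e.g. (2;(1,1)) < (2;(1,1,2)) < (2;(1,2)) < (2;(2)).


Minimal non-faces — 8 found among 9 rays, 20 max cones:

  P={0,1}:  v_{0} + v_{1} = 0 ; sig = (2;())
  P={4,7}:  v_{4} + v_{7} = 0 ; sig = (2;())
  P={2,6}:  v_{2} + v_{6} = v_{8} ; sig = (2;(1))
  P={3,7}:  v_{3} + v_{7} = v_{6} ; sig = (2;(1))
  P={4,6}:  v_{4} + v_{6} = v_{3} ; sig = (2;(1))
  P={5,8}:  v_{5} + v_{8} = v_{7} ; sig = (2;(1))
  P={4,8}:  v_{4} + v_{8} = v_{2} + v_{3} ; sig = (2;(1,1))
  P={2,3,5}:  v_{2} + v_{3} + v_{5} = 0 ; sig = (3;())

Sorted signature multiset PRS(X):
    |P|=2: 7 collections, coeffs (), (), (1), (1), (1), (1), (1,1)
    |P|=3: 1 collection, coeffs ()


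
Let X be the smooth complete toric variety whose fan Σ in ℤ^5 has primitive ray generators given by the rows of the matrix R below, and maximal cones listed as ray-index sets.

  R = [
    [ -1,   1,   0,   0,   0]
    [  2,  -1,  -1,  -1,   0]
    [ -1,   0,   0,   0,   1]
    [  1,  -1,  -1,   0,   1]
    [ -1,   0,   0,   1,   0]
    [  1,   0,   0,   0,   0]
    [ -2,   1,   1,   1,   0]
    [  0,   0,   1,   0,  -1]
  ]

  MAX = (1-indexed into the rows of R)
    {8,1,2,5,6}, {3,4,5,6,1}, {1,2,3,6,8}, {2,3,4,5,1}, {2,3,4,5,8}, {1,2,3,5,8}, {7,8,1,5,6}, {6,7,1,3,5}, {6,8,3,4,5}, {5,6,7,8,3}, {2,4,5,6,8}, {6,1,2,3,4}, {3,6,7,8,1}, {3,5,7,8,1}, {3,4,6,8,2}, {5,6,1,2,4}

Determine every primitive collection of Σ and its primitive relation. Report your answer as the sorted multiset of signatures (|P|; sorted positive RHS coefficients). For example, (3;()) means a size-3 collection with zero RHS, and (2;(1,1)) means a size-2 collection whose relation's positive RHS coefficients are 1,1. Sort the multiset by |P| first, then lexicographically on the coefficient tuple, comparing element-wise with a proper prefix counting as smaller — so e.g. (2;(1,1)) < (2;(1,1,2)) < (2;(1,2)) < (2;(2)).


Δ(Σ) — 8 vertices, 5 min non-faces:

  P={2,7}:  v_{2} + v_{7} = 0 — sig = (2;())
  P={4,7}:  v_{4} + v_{7} = v_{3} + v_{5} + v_{6} — sig = (2;(1,1,1))
  P={1,4,8}:  v_{1} + v_{4} + v_{8} = 0 — sig = (3;())
  P={2,3,5,6}:  v_{2} + v_{3} + v_{5} + v_{6} = v_{4} — sig = (4;(1))
  P={1,3,5,6,8}:  v_{1} + v_{3} + v_{5} + v_{6} + v_{8} = v_{7} — sig = (5;(1))

Signatures (|P|; sorted positive RHS coefficients), sorted:
[(2;()), (2;(1,1,1)), (3;()), (4;(1)), (5;(1))]


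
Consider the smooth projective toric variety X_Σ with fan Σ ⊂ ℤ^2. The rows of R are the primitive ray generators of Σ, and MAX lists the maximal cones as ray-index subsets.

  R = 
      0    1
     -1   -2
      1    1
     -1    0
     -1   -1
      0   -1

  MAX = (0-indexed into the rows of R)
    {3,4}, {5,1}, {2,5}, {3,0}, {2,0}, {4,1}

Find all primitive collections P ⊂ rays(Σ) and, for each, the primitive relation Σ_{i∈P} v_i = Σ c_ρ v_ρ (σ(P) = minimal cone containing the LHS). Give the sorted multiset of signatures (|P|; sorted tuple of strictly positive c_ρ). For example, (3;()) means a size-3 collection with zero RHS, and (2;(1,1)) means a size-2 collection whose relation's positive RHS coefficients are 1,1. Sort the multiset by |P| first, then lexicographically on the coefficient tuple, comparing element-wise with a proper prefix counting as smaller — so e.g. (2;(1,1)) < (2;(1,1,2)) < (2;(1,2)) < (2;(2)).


Primitive collections (9):

  {0,5}:  v_{0} + v_{5} = 0  →  sig = (2;())
  {2,4}:  v_{2} + v_{4} = 0  →  sig = (2;())
  {0,1}:  v_{0} + v_{1} = v_{4}  →  sig = (2;(1))
  {0,4}:  v_{0} + v_{4} = v_{3}  →  sig = (2;(1))
  {1,2}:  v_{1} + v_{2} = v_{5}  →  sig = (2;(1))
  {2,3}:  v_{2} + v_{3} = v_{0}  →  sig = (2;(1))
  {3,5}:  v_{3} + v_{5} = v_{4}  →  sig = (2;(1))
  {4,5}:  v_{4} + v_{5} = v_{1}  →  sig = (2;(1))
  {1,3}:  v_{1} + v_{3} = 2·v_{4}  →  sig = (2;(2))

Sorted signature multiset PRS(X):
    |P|=2: 9 collections, coeffs (), (), (1), (1), (1), (1), (1), (1), (2)


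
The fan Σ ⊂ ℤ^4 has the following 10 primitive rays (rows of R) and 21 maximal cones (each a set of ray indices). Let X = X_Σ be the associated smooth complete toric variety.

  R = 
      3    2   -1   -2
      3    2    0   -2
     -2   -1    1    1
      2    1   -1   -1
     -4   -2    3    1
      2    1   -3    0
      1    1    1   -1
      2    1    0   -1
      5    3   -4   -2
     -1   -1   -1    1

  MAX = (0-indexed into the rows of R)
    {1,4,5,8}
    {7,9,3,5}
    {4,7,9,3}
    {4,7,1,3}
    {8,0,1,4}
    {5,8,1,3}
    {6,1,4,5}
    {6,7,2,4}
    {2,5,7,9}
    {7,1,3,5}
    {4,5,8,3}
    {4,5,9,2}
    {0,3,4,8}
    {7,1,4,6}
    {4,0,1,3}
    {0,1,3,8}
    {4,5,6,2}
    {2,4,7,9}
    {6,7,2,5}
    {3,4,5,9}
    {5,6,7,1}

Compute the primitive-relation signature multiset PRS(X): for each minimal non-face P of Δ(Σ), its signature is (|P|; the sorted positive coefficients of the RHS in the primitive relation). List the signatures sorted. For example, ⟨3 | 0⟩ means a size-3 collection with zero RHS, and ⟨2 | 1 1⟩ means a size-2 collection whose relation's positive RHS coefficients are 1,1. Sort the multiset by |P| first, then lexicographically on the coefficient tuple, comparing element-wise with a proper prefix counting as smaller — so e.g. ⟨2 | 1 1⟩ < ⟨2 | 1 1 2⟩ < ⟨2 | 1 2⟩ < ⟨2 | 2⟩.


Minimal non-faces — 17 found among 10 rays, 21 max cones:

  P = {2,3}:  v_{2} + v_{3} = 0  ⇒ sig = ⟨2 | 0⟩
  P = {6,9}:  v_{6} + v_{9} = 0  ⇒ sig = ⟨2 | 0⟩
  P = {0,5}:  v_{0} + v_{5} = v_{8}  ⇒ sig = ⟨2 | 1⟩
  P = {1,2}:  v_{1} + v_{2} = v_{6}  ⇒ sig = ⟨2 | 1⟩
  P = {1,9}:  v_{1} + v_{9} = v_{3}  ⇒ sig = ⟨2 | 1⟩
  P = {3,6}:  v_{3} + v_{6} = v_{1}  ⇒ sig = ⟨2 | 1⟩
  P = {0,7}:  v_{0} + v_{7} = v_{1} + v_{3}  ⇒ sig = ⟨2 | 1 1⟩
  P = {0,2}:  v_{0} + v_{2} = v_{1} + v_{4} + v_{5}  ⇒ sig = ⟨2 | 1 1 1⟩
  P = {7,8}:  v_{7} + v_{8} = v_{1} + v_{3} + v_{5}  ⇒ sig = ⟨2 | 1 1 1⟩
  P = {0,6}:  v_{0} + v_{6} = 2·v_{1} + v_{4} + v_{5}  ⇒ sig = ⟨2 | 1 1 2⟩
  P = {0,9}:  v_{0} + v_{9} = 2·v_{3} + v_{4} + v_{5}  ⇒ sig = ⟨2 | 1 1 2⟩
  P = {2,8}:  v_{2} + v_{8} = v_{1} + v_{4} + 2·v_{5}  ⇒ sig = ⟨2 | 1 1 2⟩
  P = {6,8}:  v_{6} + v_{8} = 2·v_{1} + v_{4} + 2·v_{5}  ⇒ sig = ⟨2 | 1 2 2⟩
  P = {8,9}:  v_{8} + v_{9} = 2·v_{3} + v_{4} + 2·v_{5}  ⇒ sig = ⟨2 | 1 2 2⟩
  P = {4,5,7}:  v_{4} + v_{5} + v_{7} = 0  ⇒ sig = ⟨3 | 0⟩
  P = {1,3,4,5}:  v_{1} + v_{3} + v_{4} + v_{5} = v_{0}  ⇒ sig = ⟨4 | 1⟩
  P = {1,3,4,8}:  v_{1} + v_{3} + v_{4} + v_{8} = 2·v_{0}  ⇒ sig = ⟨4 | 2⟩

Signatures (|P|; sorted positive RHS coefficients), sorted:
[⟨2 | 0⟩, ⟨2 | 0⟩, ⟨2 | 1⟩, ⟨2 | 1⟩, ⟨2 | 1⟩, ⟨2 | 1⟩, ⟨2 | 1 1⟩, ⟨2 | 1 1 1⟩, ⟨2 | 1 1 1⟩, ⟨2 | 1 1 2⟩, ⟨2 | 1 1 2⟩, ⟨2 | 1 1 2⟩, ⟨2 | 1 2 2⟩, ⟨2 | 1 2 2⟩, ⟨3 | 0⟩, ⟨4 | 1⟩, ⟨4 | 2⟩]


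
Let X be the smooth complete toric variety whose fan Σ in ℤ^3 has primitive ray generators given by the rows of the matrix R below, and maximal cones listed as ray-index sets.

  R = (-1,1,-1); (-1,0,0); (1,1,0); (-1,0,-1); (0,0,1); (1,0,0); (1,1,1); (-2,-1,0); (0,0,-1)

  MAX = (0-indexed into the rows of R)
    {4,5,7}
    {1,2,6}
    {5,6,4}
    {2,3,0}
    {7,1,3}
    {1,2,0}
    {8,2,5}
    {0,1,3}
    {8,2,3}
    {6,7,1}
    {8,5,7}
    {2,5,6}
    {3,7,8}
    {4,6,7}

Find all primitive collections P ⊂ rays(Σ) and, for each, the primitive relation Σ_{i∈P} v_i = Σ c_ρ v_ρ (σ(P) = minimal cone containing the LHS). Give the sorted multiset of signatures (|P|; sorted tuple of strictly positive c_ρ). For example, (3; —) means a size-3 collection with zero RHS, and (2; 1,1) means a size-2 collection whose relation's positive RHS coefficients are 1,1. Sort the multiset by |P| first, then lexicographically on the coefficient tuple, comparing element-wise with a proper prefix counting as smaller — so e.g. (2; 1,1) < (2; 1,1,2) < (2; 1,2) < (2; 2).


17 collections generate NE(X_Σ); each relation:

  P={1,5}:  v_{1} + v_{5} = 0  so sig = (2; —)
  P={4,8}:  v_{4} + v_{8} = 0  so sig = (2; —)
  P={1,8}:  v_{1} + v_{8} = v_{3}  so sig = (2; 1)
  P={2,4}:  v_{2} + v_{4} = v_{6}  so sig = (2; 1)
  P={2,7}:  v_{2} + v_{7} = v_{1}  so sig = (2; 1)
  P={3,4}:  v_{3} + v_{4} = v_{1}  so sig = (2; 1)
  P={3,5}:  v_{3} + v_{5} = v_{8}  so sig = (2; 1)
  P={6,8}:  v_{6} + v_{8} = v_{2}  so sig = (2; 1)
  P={0,5}:  v_{0} + v_{5} = v_{2} + v_{3}  so sig = (2; 1,1)
  P={1,4}:  v_{1} + v_{4} = v_{6} + v_{7}  so sig = (2; 1,1)
  P={3,6}:  v_{3} + v_{6} = v_{1} + v_{2}  so sig = (2; 1,1)
  P={0,4}:  v_{0} + v_{4} = 2·v_{1} + v_{2}  so sig = (2; 1,2)
  P={0,7}:  v_{0} + v_{7} = 2·v_{1} + v_{3}  so sig = (2; 1,2)
  P={0,8}:  v_{0} + v_{8} = v_{2} + 2·v_{3}  so sig = (2; 1,2)
  P={0,6}:  v_{0} + v_{6} = 2·v_{1} + 2·v_{2}  so sig = (2; 2,2)
  P={1,2,3}:  v_{1} + v_{2} + v_{3} = v_{0}  so sig = (3; 1)
  P={5,6,7}:  v_{5} + v_{6} + v_{7} = v_{4}  so sig = (3; 1)

Sorted signature multiset PRS(X):
    (2; —)
    (2; —)
    (2; 1)
    (2; 1)
    (2; 1)
    (2; 1)
    (2; 1)
    (2; 1)
    (2; 1,1)
    (2; 1,1)
    (2; 1,1)
    (2; 1,2)
    (2; 1,2)
    (2; 1,2)
    (2; 2,2)
    (3; 1)
    (3; 1)


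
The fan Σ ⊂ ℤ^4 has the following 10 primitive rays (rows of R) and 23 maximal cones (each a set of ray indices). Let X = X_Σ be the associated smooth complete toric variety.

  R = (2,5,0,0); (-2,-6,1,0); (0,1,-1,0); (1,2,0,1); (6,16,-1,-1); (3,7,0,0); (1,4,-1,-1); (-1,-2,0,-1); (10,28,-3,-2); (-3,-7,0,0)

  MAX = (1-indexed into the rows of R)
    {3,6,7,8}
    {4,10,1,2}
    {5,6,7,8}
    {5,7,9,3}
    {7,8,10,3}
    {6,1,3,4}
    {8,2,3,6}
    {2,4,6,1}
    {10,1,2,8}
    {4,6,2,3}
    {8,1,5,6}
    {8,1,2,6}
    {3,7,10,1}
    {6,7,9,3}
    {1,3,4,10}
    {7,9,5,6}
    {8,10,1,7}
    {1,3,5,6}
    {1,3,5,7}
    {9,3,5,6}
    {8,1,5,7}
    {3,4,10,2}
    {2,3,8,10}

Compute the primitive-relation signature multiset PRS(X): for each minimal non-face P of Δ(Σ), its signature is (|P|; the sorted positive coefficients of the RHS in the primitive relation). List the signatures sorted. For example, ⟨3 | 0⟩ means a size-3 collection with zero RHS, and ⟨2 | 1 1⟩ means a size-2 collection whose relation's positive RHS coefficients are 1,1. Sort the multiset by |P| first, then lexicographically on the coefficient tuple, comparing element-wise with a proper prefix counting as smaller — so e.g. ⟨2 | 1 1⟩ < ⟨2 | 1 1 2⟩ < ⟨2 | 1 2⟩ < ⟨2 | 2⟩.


|primitive collections| = 17. Relations:

  {4,8}:  v_{4} + v_{8} = 0  →  sig = ⟨2 | 0⟩
  {6,10}:  v_{6} + v_{10} = 0  →  sig = ⟨2 | 0⟩
  {2,7}:  v_{2} + v_{7} = v_{8}  →  sig = ⟨2 | 1⟩
  {4,7}:  v_{4} + v_{7} = v_{1} + v_{3}  →  sig = ⟨2 | 1 1⟩
  {5,10}:  v_{5} + v_{10} = v_{1} + v_{7}  →  sig = ⟨2 | 1 1⟩
  {2,5}:  v_{2} + v_{5} = v_{1} + v_{6} + v_{8}  →  sig = ⟨2 | 1 1 1⟩
  {9,10}:  v_{9} + v_{10} = v_{3} + v_{5} + v_{7}  →  sig = ⟨2 | 1 1 1⟩
  {4,9}:  v_{4} + v_{9} = v_{1} + 2·v_{3} + v_{5} + v_{6}  →  sig = ⟨2 | 1 1 1 2⟩
  {4,5}:  v_{4} + v_{5} = 2·v_{1} + v_{3} + v_{6}  →  sig = ⟨2 | 1 1 2⟩
  {1,9}:  v_{1} + v_{9} = v_{3} + 2·v_{5}  →  sig = ⟨2 | 1 2⟩
  {2,9}:  v_{2} + v_{9} = 2·v_{6} + 2·v_{7}  →  sig = ⟨2 | 2 2⟩
  {8,9}:  v_{8} + v_{9} = 2·v_{6} + 3·v_{7}  →  sig = ⟨2 | 2 3⟩
  {1,2,3}:  v_{1} + v_{2} + v_{3} = 0  →  sig = ⟨3 | 0⟩
  {1,3,8}:  v_{1} + v_{3} + v_{8} = v_{7}  →  sig = ⟨3 | 1⟩
  {1,6,7}:  v_{1} + v_{6} + v_{7} = v_{5}  →  sig = ⟨3 | 1⟩
  {3,5,8}:  v_{3} + v_{5} + v_{8} = v_{6} + 2·v_{7}  →  sig = ⟨3 | 1 2⟩
  {3,5,6,7}:  v_{3} + v_{5} + v_{6} + v_{7} = v_{9}  →  sig = ⟨4 | 1⟩

Hence PRS(X_Σ) =
{ ⟨2 | 0⟩ ×2,  ⟨2 | 1⟩,  ⟨2 | 1 1⟩ ×2,  ⟨2 | 1 1 1⟩ ×2,  ⟨2 | 1 1 1 2⟩,  ⟨2 | 1 1 2⟩,  ⟨2 | 1 2⟩,  ⟨2 | 2 2⟩,  ⟨2 | 2 3⟩,  ⟨3 | 0⟩,  ⟨3 | 1⟩ ×2,  ⟨3 | 1 2⟩,  ⟨4 | 1⟩ }


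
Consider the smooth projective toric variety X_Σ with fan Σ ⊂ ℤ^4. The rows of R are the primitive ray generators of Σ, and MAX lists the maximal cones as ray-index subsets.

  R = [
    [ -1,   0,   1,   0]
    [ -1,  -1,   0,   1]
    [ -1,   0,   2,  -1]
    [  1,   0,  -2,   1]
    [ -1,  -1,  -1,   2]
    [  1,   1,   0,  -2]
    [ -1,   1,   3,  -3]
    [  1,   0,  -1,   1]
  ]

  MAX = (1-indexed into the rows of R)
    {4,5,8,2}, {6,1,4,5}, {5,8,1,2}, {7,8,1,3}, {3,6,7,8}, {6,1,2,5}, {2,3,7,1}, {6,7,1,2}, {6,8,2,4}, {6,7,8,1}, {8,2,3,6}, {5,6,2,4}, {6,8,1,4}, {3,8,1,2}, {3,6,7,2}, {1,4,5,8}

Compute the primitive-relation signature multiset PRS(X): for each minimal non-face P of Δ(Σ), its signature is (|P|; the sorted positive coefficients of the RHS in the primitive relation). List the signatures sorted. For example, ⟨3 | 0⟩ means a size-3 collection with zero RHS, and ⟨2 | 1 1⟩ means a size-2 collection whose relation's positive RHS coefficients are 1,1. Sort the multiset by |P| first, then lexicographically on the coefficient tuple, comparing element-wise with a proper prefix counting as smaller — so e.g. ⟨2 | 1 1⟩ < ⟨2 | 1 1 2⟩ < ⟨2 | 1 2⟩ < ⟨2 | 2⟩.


Δ(Σ) — 8 vertices, 9 min non-faces:

  P={3,4}:  v_{3} + v_{4} = 0  →  sig = ⟨2 | 0⟩
  P={3,5}:  v_{3} + v_{5} = v_{1} + v_{2}  →  sig = ⟨2 | 1 1⟩
  P={4,7}:  v_{4} + v_{7} = v_{1} + v_{6}  →  sig = ⟨2 | 1 1⟩
  P={5,7}:  v_{5} + v_{7} = 2·v_{1} + v_{2} + v_{6}  →  sig = ⟨2 | 1 1 2⟩
  P={1,2,4}:  v_{1} + v_{2} + v_{4} = v_{5}  →  sig = ⟨3 | 1⟩
  P={1,3,6}:  v_{1} + v_{3} + v_{6} = v_{7}  →  sig = ⟨3 | 1⟩
  P={2,7,8}:  v_{2} + v_{7} + v_{8} = v_{3}  →  sig = ⟨3 | 1⟩
  P={5,6,8}:  v_{5} + v_{6} + v_{8} = v_{4}  →  sig = ⟨3 | 1⟩
  P={1,2,6,8}:  v_{1} + v_{2} + v_{6} + v_{8} = 0  →  sig = ⟨4 | 0⟩

Sorted signature multiset PRS(X):
{ ⟨2 | 0⟩,  ⟨2 | 1 1⟩ ×2,  ⟨2 | 1 1 2⟩,  ⟨3 | 1⟩ ×4,  ⟨4 | 0⟩ }


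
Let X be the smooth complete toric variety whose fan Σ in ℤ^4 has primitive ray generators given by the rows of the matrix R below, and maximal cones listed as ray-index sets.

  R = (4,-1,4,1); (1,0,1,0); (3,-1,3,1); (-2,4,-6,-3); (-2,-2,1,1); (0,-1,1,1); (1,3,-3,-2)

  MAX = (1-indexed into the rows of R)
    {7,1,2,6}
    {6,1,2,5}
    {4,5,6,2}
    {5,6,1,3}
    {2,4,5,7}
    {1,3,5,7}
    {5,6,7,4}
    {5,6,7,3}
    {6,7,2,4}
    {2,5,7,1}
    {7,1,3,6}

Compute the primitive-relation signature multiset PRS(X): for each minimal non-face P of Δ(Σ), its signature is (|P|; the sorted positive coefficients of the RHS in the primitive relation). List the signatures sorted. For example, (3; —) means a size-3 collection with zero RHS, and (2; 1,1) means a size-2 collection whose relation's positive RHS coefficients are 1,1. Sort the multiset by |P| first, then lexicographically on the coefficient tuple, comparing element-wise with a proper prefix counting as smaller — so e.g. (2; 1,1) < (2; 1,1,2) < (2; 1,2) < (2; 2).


|primitive collections| = 5. Relations:

  P = {2,3}:  v_{2} + v_{3} = v_{1} — sig = (2; 1)
  P = {3,4}:  v_{3} + v_{4} = v_{7} — sig = (2; 1)
  P = {1,4}:  v_{1} + v_{4} = v_{2} + v_{7} — sig = (2; 1,1)
  P = {2,5,6,7}:  v_{2} + v_{5} + v_{6} + v_{7} = 0 — sig = (4; —)
  P = {1,5,6,7}:  v_{1} + v_{5} + v_{6} + v_{7} = v_{3} — sig = (4; 1)

so the primitive-relation signature multiset is
    (2; 1)
    (2; 1)
    (2; 1,1)
    (4; —)
    (4; 1)


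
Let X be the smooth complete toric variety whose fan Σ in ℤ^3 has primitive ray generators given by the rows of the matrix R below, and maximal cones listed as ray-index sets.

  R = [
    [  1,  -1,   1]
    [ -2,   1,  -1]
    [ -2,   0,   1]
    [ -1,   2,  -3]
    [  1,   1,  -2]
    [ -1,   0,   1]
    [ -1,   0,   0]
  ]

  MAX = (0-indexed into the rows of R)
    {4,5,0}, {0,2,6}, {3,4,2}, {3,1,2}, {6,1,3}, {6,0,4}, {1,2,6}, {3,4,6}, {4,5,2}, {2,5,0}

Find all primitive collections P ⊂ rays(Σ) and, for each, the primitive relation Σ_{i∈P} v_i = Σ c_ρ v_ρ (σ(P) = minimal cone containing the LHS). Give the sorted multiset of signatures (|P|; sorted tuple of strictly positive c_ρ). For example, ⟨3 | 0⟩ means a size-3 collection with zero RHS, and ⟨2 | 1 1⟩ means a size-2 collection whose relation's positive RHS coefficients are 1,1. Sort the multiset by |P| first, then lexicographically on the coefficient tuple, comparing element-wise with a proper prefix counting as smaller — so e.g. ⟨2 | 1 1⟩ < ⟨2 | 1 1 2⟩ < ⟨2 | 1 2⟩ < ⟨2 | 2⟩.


9 collections generate NE(X_Σ); each relation:

  {0,1}:  v_{0} + v_{1} = v_{6}  →  sig = ⟨2 | 1⟩
  {1,4}:  v_{1} + v_{4} = v_{3}  →  sig = ⟨2 | 1⟩
  {5,6}:  v_{5} + v_{6} = v_{2}  →  sig = ⟨2 | 1⟩
  {0,3}:  v_{0} + v_{3} = v_{4} + v_{6}  →  sig = ⟨2 | 1 1⟩
  {1,5}:  v_{1} + v_{5} = 2·v_{2} + v_{4}  →  sig = ⟨2 | 1 2⟩
  {3,5}:  v_{3} + v_{5} = 2·v_{2} + 2·v_{4}  →  sig = ⟨2 | 2 2⟩
  {0,2,4}:  v_{0} + v_{2} + v_{4} = 0  →  sig = ⟨3 | 0⟩
  {2,4,6}:  v_{2} + v_{4} + v_{6} = v_{1}  →  sig = ⟨3 | 1⟩
  {2,3,6}:  v_{2} + v_{3} + v_{6} = 2·v_{1}  →  sig = ⟨3 | 2⟩

Signatures (|P|; sorted positive RHS coefficients), sorted:
[⟨2 | 1⟩, ⟨2 | 1⟩, ⟨2 | 1⟩, ⟨2 | 1 1⟩, ⟨2 | 1 2⟩, ⟨2 | 2 2⟩, ⟨3 | 0⟩, ⟨3 | 1⟩, ⟨3 | 2⟩]


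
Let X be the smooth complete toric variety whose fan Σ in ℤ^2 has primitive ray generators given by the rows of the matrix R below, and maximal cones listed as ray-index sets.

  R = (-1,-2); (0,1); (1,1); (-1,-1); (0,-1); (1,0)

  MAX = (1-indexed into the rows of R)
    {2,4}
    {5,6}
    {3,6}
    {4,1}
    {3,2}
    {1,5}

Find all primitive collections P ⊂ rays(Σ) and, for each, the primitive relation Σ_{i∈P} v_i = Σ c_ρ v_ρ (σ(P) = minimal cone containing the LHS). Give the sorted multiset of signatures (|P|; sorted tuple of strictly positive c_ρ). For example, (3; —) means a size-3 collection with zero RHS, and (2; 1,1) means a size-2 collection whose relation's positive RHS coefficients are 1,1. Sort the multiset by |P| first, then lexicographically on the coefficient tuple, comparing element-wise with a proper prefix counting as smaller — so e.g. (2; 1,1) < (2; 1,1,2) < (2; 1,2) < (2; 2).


The 9 primitive collections of Σ (r=6, n=2):

  {2,5}:  v_{2} + v_{5} = 0 ; sig = (2; —)
  {3,4}:  v_{3} + v_{4} = 0 ; sig = (2; —)
  {1,2}:  v_{1} + v_{2} = v_{4} ; sig = (2; 1)
  {1,3}:  v_{1} + v_{3} = v_{5} ; sig = (2; 1)
  {2,6}:  v_{2} + v_{6} = v_{3} ; sig = (2; 1)
  {3,5}:  v_{3} + v_{5} = v_{6} ; sig = (2; 1)
  {4,5}:  v_{4} + v_{5} = v_{1} ; sig = (2; 1)
  {4,6}:  v_{4} + v_{6} = v_{5} ; sig = (2; 1)
  {1,6}:  v_{1} + v_{6} = 2·v_{5} ; sig = (2; 2)

so the primitive-relation signature multiset is
[(2; —), (2; —), (2; 1), (2; 1), (2; 1), (2; 1), (2; 1), (2; 1), (2; 2)]


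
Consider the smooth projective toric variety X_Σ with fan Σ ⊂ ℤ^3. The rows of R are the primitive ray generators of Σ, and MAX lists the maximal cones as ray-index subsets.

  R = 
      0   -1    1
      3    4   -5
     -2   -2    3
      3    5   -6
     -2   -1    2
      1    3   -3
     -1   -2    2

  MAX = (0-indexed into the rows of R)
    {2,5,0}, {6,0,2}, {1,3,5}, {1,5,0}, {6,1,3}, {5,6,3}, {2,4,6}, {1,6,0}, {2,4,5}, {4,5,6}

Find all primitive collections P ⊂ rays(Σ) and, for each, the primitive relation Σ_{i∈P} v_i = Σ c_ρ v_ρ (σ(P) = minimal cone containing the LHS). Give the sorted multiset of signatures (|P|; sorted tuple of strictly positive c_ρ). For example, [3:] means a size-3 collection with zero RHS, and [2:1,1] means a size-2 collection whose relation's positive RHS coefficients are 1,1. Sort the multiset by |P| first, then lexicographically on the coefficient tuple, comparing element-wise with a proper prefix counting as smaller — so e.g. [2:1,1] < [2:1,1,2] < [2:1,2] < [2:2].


|primitive collections| = 9. Relations:

  P={0,3}:  v_{0} + v_{3} = v_{1} — sig = [2:1]
  P={0,4}:  v_{0} + v_{4} = v_{2} — sig = [2:1]
  P={1,4}:  v_{1} + v_{4} = v_{5} — sig = [2:1]
  P={2,3}:  v_{2} + v_{3} = v_{5} — sig = [2:1]
  P={1,2}:  v_{1} + v_{2} = v_{0} + v_{5} — sig = [2:1,1]
  P={3,4}:  v_{3} + v_{4} = 2·v_{5} + v_{6} — sig = [2:1,2]
  P={0,5,6}:  v_{0} + v_{5} + v_{6} = 0 — sig = [3:]
  P={1,5,6}:  v_{1} + v_{5} + v_{6} = v_{3} — sig = [3:1]
  P={2,5,6}:  v_{2} + v_{5} + v_{6} = v_{4} — sig = [3:1]

so the primitive-relation signature multiset is
[[2:1], [2:1], [2:1], [2:1], [2:1,1], [2:1,2], [3:], [3:1], [3:1]]


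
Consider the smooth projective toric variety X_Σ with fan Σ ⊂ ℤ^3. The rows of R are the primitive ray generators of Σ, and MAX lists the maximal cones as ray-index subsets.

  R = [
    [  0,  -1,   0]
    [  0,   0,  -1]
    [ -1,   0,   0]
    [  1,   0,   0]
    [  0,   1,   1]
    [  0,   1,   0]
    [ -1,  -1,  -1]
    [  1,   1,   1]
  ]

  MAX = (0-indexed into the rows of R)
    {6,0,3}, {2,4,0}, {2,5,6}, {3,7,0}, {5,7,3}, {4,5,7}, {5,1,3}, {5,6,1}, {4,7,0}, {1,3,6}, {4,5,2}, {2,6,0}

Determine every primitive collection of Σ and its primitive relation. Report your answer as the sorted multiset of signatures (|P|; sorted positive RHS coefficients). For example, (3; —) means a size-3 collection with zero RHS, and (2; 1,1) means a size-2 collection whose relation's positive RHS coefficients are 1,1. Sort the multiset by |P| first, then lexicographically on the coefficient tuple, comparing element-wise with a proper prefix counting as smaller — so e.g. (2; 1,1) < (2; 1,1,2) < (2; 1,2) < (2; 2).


|primitive collections| = 11. Relations:

  • {0,5}:  v_{0} + v_{5} = 0  ⟹  sig = (2; —)
  • {2,3}:  v_{2} + v_{3} = 0  ⟹  sig = (2; —)
  • {6,7}:  v_{6} + v_{7} = 0  ⟹  sig = (2; —)
  • {1,4}:  v_{1} + v_{4} = v_{5}  ⟹  sig = (2; 1)
  • {2,7}:  v_{2} + v_{7} = v_{4}  ⟹  sig = (2; 1)
  • {3,4}:  v_{3} + v_{4} = v_{7}  ⟹  sig = (2; 1)
  • {4,6}:  v_{4} + v_{6} = v_{2}  ⟹  sig = (2; 1)
  • {0,1}:  v_{0} + v_{1} = v_{3} + v_{6}  ⟹  sig = (2; 1,1)
  • {1,2}:  v_{1} + v_{2} = v_{5} + v_{6}  ⟹  sig = (2; 1,1)
  • {1,7}:  v_{1} + v_{7} = v_{3} + v_{5}  ⟹  sig = (2; 1,1)
  • {3,5,6}:  v_{3} + v_{5} + v_{6} = v_{1}  ⟹  sig = (3; 1)

Sorted signature multiset PRS(X):
    |P|=2: 10 collections, coeffs (), (), (), (1), (1), (1), (1), (1,1), (1,1), (1,1)
    |P|=3: 1 collection, coeffs (1)
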